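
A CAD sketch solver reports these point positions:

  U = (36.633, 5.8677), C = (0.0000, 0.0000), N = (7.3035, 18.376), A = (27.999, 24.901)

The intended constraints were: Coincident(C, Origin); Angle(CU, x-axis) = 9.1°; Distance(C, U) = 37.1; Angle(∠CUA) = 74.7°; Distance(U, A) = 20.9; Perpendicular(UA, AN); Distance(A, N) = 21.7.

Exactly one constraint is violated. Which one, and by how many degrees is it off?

Perpendicular(UA, AN) — off by 6.90°.

C = (0.00, 0.00) ✓; CU at 9.100° ✓; |CU| = 37.10 ✓; ∠CUA = 74.70° ✓; |UA| = 20.90 ✓; ∠(UA, AN) = 83.10° ✗; |AN| = 21.70 ✓.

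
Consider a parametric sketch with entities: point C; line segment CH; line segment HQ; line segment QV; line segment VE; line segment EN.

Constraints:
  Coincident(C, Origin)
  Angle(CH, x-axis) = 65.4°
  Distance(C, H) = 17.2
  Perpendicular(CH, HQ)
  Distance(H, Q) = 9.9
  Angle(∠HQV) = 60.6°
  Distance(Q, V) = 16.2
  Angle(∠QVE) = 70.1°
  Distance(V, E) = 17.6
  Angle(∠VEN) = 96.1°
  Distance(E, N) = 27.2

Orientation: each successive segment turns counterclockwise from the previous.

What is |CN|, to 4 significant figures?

37.38

C is at the origin; CH runs at 65.4° with length 17.2, so H = (7.160, 15.64). The perpendicularity gives HQ at right angles to CH, so HQ runs at 155.4°; with |HQ| = 9.9, Q = (-1.841, 19.76). ∠HQV = 60.6° gives QV at -85.20° from the x-axis; with |QV| = 16.2, V = (-0.4858, 3.617). ∠QVE = 70.1° gives VE at 24.70° from the x-axis; with |VE| = 17.6, E = (15.50, 10.97). ∠VEN = 96.1° gives EN at 108.6° from the x-axis; with |EN| = 27.2, N = (6.828, 36.75). Then |CN| = |N − C| = 37.38.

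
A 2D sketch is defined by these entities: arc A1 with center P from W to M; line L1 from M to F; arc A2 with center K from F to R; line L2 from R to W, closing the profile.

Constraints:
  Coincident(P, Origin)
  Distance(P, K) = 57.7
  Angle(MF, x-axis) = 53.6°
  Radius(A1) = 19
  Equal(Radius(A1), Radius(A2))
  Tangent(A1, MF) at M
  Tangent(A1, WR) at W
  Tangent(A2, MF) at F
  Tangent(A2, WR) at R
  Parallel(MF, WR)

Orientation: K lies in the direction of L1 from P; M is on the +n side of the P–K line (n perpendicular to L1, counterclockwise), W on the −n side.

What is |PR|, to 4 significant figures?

60.75

The slot axis is L1's direction at 53.6°, so u = (cos 53.6°, sin 53.6°) = (0.5934, 0.8049) and n = (−sin 53.6°, cos 53.6°) = (-0.8049, 0.5934). P is at the origin and K lies 57.7 along u from P, so K = 57.7·u = (34.24, 46.44). Tangency of A1 to both parallel lines with radius 19.0 puts M and W at P ± 19.0·n: M = (-15.29, 11.27), W = (15.29, -11.27). Equal radii place F and R the same way about K: F = K + 19.0·n = (18.95, 57.72), R = K − 19.0·n = (49.53, 35.17). Then |PR| = |R − P| = 60.75.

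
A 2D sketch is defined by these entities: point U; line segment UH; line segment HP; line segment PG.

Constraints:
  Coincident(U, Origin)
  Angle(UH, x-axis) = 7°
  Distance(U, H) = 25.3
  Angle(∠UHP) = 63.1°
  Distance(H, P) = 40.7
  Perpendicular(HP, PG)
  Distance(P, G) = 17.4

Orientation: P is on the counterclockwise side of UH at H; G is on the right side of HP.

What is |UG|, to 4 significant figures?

49.53

U is at the origin; UH runs at 7.0° with length 25.3, so H = 25.3·(cos 7.0°, sin 7.0°) = (25.11, 3.083). ∠UHP = 63.1°, so HP runs at 7.0° + (180° − 63.1°) = 123.9° from the x-axis; with |HP| = 40.7, P = H + 40.7·(cos 123.9°, sin 123.9°) = (2.411, 36.86). HP ⟂ PG; with |PG| = 17.4 on the right of HP, G = P + 17.4·(0.8300, 0.5577) = (16.85, 46.57). Then |UG| = |G − U| = 49.53.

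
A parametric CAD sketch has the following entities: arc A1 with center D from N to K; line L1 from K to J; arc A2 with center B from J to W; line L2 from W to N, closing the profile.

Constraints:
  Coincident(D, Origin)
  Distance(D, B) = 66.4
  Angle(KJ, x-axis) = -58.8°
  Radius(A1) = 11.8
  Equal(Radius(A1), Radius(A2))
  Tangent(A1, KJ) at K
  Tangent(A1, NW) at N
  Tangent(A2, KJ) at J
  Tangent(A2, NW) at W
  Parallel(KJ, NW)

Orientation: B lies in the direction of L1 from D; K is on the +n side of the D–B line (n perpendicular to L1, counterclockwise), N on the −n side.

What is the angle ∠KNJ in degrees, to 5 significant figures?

70.434°

Tangency of A1 to both parallel lines with radius 11.8 puts K and N at D ± 11.8·n: K = (10.093, 6.1127), N = (-10.093, -6.1127). Equal radii place J and W the same way about B: J = B + 11.8·n = (44.490, -50.683), W = B − 11.8·n = (24.304, -62.909). Then cos ∠KNJ = NK·NJ / (|NK||NJ|), giving 70.434°.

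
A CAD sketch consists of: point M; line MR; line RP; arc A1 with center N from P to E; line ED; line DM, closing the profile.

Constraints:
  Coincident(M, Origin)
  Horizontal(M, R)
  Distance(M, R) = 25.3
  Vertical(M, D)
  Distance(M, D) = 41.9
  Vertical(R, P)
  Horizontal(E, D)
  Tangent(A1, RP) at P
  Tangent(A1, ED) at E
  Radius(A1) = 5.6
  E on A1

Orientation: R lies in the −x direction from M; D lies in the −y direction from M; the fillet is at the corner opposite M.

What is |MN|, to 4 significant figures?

41.30

M is at the origin; MR is horizontal with |MR| = 25.3 and R on the −x side, so R = (-25.30, 0.000). M and D share the same x with |MD| = 41.9 and D on the −y side, so D = (0.000, -41.90). The virtual corner opposite M is at (-25.30, -41.90). Tangency of A1 to RP means the radius NP is perpendicular to RP and tangency of A1 to ED means the radius NE is perpendicular to ED, with radius 5.6, so the center N sits 5.6 in from both sides at N = (-19.70, -36.30). Then |MN| = |N − M| = 41.30.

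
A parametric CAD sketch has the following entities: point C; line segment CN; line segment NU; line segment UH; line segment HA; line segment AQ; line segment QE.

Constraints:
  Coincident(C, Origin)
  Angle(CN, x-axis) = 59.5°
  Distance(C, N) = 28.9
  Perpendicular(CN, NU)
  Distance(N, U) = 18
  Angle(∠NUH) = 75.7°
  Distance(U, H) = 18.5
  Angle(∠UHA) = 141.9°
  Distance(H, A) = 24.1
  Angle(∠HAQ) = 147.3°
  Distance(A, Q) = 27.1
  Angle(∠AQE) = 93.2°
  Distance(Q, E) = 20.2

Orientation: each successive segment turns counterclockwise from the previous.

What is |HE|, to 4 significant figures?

49.03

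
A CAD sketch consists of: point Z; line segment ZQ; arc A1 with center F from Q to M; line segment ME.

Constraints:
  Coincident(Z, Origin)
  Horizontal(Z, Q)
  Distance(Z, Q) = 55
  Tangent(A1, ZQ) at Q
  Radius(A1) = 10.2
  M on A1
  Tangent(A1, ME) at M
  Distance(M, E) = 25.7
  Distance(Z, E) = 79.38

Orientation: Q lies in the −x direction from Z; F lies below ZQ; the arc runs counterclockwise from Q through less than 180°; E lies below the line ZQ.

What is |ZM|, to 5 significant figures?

65.013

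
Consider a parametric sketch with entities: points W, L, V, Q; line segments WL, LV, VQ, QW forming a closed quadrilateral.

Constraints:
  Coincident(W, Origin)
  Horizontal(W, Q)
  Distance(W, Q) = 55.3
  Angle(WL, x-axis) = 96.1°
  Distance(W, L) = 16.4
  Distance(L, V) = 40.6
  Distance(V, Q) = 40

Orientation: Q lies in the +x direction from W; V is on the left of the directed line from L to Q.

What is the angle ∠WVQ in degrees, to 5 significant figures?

76.383°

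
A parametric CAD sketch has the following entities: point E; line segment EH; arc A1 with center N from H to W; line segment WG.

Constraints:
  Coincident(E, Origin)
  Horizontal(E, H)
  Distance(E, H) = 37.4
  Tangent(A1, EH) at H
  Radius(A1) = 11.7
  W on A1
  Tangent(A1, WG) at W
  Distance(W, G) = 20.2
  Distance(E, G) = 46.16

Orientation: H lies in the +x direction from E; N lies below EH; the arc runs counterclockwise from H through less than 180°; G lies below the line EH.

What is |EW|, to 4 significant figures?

29.87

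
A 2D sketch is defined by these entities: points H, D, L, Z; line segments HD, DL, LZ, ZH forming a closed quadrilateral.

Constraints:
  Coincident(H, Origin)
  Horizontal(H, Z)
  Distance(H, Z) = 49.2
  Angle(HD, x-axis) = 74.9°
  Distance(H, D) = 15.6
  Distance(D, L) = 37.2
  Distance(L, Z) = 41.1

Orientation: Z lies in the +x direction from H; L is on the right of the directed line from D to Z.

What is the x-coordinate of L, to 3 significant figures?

13.8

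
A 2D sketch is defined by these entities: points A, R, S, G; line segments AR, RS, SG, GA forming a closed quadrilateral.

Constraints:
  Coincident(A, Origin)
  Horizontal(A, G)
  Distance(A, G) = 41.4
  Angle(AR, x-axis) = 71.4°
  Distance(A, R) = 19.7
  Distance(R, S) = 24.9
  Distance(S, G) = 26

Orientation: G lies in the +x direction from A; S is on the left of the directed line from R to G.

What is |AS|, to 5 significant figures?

38.753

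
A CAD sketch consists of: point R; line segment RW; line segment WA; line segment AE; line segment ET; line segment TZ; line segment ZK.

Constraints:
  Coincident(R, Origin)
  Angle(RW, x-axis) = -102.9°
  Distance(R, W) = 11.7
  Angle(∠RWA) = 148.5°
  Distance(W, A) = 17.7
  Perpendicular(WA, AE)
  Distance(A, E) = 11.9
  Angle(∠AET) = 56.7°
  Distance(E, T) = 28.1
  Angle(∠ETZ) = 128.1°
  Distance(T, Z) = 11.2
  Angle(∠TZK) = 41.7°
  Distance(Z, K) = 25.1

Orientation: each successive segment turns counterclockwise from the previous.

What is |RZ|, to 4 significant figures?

21.05

R is at the origin; RW runs at -102.9° with length 11.7, so W = (-2.612, -11.40). ∠RWA = 148.5° gives WA at -71.40° from the x-axis; with |WA| = 17.7, A = (3.034, -28.18). The perpendicularity gives AE at right angles to WA, so AE runs at 18.60°; with |AE| = 11.9, E = (14.31, -24.38). ∠AET = 56.7° gives ET at 141.9° from the x-axis; with |ET| = 28.1, T = (-7.801, -7.046). ∠ETZ = 128.1° gives TZ at -166.2° from the x-axis; with |TZ| = 11.2, Z = (-18.68, -9.717). Then |RZ| = |Z − R| = 21.05.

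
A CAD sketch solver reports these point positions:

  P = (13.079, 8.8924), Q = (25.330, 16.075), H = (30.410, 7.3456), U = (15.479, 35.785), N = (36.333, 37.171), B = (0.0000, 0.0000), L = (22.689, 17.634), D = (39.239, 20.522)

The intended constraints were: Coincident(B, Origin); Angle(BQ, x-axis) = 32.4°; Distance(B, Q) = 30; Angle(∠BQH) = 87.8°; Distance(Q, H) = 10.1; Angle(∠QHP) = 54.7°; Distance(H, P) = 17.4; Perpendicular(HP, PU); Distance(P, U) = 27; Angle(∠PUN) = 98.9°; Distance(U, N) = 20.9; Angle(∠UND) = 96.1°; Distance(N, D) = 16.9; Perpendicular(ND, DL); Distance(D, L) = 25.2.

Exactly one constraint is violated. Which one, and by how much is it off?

Distance(D, L) = 25.2 — off by 8.40.

B = (0.00, 0.00) ✓; BQ at 32.40° ✓; |BQ| = 30.00 ✓; ∠BQH = 87.80° ✓; |QH| = 10.10 ✓; ∠QHP = 54.70° ✓; |HP| = 17.40 ✓; ∠(HP, PU) = 90.00° ✓; |PU| = 27.00 ✓; ∠PUN = 98.90° ✓; |UN| = 20.90 ✓; ∠UND = 96.10° ✓; |ND| = 16.90 ✓; ∠(ND, DL) = 90.00° ✓; |DL| = 16.80 ✗.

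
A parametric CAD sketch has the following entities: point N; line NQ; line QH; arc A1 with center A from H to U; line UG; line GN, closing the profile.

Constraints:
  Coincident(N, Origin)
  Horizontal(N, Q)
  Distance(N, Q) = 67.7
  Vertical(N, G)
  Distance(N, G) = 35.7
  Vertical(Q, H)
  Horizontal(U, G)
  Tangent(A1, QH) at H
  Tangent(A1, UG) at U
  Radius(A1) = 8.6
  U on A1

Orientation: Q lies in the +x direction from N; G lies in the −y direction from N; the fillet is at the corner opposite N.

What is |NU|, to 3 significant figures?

69.0

N is at the origin; NQ is horizontal with |NQ| = 67.7 and Q on the +x side, so Q = (67.7, 0.00). N and G share the same x with |NG| = 35.7 and G on the −y side, so G = (0.00, -35.7). The virtual corner opposite N is at (67.7, -35.7). Since A1 is tangent to QH there, AH ⟂ QH and tangency of A1 to UG means the radius AU is perpendicular to UG, with radius 8.6, so the center A sits 8.6 in from both sides at A = (59.1, -27.1). That places the tangent points at H = (67.7, -27.1) on QH and U = (59.1, -35.7) on UG. Then |NU| = |U − N| = 69.0.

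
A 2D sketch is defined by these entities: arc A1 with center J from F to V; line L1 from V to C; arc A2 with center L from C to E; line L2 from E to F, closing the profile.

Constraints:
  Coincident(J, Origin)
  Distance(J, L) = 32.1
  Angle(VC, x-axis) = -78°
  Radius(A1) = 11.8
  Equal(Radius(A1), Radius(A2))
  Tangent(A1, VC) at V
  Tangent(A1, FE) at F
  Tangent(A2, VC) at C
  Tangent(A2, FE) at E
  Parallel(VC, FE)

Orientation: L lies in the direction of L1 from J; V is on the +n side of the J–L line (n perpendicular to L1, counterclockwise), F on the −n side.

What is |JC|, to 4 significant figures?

34.20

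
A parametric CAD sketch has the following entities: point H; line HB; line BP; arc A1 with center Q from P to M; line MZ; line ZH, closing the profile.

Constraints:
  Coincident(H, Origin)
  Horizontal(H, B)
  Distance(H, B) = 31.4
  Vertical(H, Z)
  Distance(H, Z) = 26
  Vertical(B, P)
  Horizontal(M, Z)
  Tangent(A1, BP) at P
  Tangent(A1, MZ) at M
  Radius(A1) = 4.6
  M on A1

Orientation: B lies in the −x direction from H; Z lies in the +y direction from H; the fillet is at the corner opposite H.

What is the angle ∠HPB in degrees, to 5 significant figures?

55.724°

H is at the origin; H and B share the same y with |HB| = 31.4 and B on the −x side, so B = (-31.400, 0.0000). H and Z share the same x with |HZ| = 26.0 and Z on the +y side, so Z = (0.0000, 26.000). The virtual corner opposite H is at (-31.400, 26.000). The tangent condition forces QP to be normal to BP and since A1 is tangent to MZ there, QM ⟂ MZ, with radius 4.6, so the center Q sits 4.6 in from both sides at Q = (-26.800, 21.400). That places the tangent points at P = (-31.400, 21.400) on BP and M = (-26.800, 26.000) on MZ. Then cos ∠HPB = PH·PB / (|PH||PB|), giving 55.724°.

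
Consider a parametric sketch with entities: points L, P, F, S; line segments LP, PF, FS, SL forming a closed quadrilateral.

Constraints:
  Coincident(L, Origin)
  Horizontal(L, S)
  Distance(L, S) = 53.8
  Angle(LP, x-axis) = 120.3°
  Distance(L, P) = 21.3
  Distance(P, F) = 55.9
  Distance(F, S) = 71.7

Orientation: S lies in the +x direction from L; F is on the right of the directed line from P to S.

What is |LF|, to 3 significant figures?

38.1

Checks: |PF| = 55.90 ✓; |FS| = 71.70 ✓.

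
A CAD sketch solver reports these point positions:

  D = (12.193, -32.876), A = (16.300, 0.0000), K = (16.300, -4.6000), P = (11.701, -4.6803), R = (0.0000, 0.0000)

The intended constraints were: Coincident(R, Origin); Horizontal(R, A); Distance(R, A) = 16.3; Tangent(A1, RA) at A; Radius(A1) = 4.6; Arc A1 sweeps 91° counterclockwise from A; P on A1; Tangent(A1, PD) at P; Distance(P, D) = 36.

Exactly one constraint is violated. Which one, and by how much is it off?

Distance(P, D) = 36 — off by 7.80.

R = (0.00, 0.00) ✓; R.y = 0.00, A.y = 0.00 ✓; |RA| = 16.30 ✓; ∠(KA, AR) = 90.00° ✓; |KA| = 4.600 ✓; bearing(K→P) − bearing(K→A) = 91.00° ✓; |KP| = 4.600 ✓; ∠(KP, PD) = 90.00° ✓; |PD| = 28.20 ✗.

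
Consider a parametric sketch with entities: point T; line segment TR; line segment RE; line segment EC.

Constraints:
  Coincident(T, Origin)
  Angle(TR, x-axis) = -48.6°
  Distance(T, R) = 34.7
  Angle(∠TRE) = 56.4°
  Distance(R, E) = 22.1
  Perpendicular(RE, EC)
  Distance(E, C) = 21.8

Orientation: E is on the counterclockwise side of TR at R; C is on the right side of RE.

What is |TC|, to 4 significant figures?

50.79

∠TRE = 56.4°, so RE runs at -48.6° + (180° − 56.4°) = 75.00° from the x-axis; with |RE| = 22.1, E = R + 22.1·(cos 75.00°, sin 75.00°) = (28.67, -4.682). RE ⟂ EC; with |EC| = 21.8 on the right of RE, C = E + 21.8·(0.9659, -0.2588) = (49.72, -10.32). Then |TC| = |C − T| = 50.79.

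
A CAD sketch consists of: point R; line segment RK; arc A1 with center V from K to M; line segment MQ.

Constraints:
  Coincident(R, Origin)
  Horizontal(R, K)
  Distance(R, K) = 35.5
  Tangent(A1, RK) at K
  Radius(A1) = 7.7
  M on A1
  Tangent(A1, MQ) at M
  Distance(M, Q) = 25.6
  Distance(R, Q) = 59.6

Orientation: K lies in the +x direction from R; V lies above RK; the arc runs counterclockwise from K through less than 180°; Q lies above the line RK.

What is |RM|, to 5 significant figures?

42.883

R is at the origin; R and K share the same y with |RK| = 35.5 and K on the +x side, so K = (35.500, 0.0000). The tangent condition forces VK to be normal to RK, so V = K + (0, 7.7) = (35.500, 7.7000). Since VM ⟂ MQ (tangency), |VQ| = √(7.7² + 25.6²) = 26.733 regardless of where M sits on A1. So Q lies on both circle(R, 59.6) and circle(V, 26.733); the above-RK intersection is Q = (52.384, 28.426). M is the foot of the tangent from Q: M = (42.618, 4.7623).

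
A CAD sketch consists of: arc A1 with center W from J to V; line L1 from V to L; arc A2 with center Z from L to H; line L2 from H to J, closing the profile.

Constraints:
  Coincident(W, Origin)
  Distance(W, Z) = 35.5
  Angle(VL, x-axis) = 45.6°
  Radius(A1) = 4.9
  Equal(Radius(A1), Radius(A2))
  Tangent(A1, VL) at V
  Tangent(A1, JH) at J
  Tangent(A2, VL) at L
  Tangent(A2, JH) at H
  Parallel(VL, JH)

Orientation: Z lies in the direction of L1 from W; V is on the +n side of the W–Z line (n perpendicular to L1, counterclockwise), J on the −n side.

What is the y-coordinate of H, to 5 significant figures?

21.935

The slot axis is L1's direction at 45.6°, so u = (cos 45.6°, sin 45.6°) = (0.69966, 0.71447) and n = (−sin 45.6°, cos 45.6°) = (-0.71447, 0.69966). W is at the origin and Z lies 35.5 along u from W, so Z = 35.5·u = (24.838, 25.364). Tangency of A1 to both parallel lines with radius 4.9 puts V and J at W ± 4.9·n: V = (-3.5009, 3.4284), J = (3.5009, -3.4284). Equal radii place L and H the same way about Z: L = Z + 4.9·n = (21.337, 28.792), H = Z − 4.9·n = (28.339, 21.935). So H.y = 21.935.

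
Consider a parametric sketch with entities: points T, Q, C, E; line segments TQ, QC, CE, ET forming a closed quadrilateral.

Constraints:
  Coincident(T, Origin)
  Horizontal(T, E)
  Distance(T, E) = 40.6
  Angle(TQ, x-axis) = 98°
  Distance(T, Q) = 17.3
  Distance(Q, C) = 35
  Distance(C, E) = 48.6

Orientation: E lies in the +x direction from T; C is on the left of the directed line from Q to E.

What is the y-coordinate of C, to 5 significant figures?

44.018

Checks: T = (0.00, 0.00) ✓; |QC| = 35.00 ✓; |CE| = 48.60 ✓.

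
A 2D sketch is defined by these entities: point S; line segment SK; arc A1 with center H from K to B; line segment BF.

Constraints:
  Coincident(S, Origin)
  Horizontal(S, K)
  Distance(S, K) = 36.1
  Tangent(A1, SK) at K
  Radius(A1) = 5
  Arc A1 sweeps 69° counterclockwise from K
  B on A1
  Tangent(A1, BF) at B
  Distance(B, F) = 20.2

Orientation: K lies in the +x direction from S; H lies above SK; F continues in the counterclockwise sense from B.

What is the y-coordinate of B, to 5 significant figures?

3.2082

A1 meets SK tangentially, so HK is at right angles to SK, so H = K + (0, 5) = (36.100, 5.0000). On A1, K sits at bearing -90° from H; a 69° counterclockwise sweep puts B at bearing -21°, so B = H + 5.0·(cos -21°, sin -21°) = (40.768, 3.2082). So B.y = 3.2082.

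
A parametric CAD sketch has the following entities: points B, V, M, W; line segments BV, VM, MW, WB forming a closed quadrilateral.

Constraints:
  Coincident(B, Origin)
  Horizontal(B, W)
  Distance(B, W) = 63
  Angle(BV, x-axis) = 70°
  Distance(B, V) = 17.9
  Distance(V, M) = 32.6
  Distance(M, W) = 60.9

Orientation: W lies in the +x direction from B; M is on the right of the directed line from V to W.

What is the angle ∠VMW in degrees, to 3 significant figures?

71.6°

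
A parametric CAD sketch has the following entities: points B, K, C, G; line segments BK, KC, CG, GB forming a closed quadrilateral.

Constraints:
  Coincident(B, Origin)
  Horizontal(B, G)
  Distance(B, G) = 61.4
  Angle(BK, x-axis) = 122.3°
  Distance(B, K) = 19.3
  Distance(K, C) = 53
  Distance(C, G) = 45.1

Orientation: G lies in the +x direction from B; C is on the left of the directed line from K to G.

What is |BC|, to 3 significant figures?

54.0

B is at the origin; BG is horizontal with |BG| = 61.4 and G in +x, so G = (61.4, 0). BK runs at 122.3° with |BK| = 19.3, so K = (-10.3, 16.3). C is determined by |KC| = 53.0 and |CG| = 45.1 together: it lies at the intersection of circle(K, 53.0) and circle(G, 45.1). With |KG| = 73.5, the foot of the radical line on KG is 42.0 from K and the perpendicular offset is √(53.0² − 42.0²) = 32.3. Taking the left-of-KG solution: C = (37.8, 38.5).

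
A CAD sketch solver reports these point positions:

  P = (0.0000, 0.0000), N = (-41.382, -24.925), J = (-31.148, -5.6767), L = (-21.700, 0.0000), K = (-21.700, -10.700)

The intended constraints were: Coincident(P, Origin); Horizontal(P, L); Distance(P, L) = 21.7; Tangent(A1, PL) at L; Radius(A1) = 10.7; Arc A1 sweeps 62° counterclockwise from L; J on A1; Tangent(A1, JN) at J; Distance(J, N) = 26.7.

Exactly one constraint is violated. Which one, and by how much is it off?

Distance(J, N) = 26.7 — off by 4.90.

P = (0.00, 0.00) ✓; P.y = 0.00, L.y = 0.00 ✓; |PL| = 21.70 ✓; ∠(KL, LP) = 90.00° ✓; |KL| = 10.70 ✓; bearing(K→J) − bearing(K→L) = 62.00° ✓; |KJ| = 10.70 ✓; ∠(KJ, JN) = 90.00° ✓; |JN| = 21.80 ✗.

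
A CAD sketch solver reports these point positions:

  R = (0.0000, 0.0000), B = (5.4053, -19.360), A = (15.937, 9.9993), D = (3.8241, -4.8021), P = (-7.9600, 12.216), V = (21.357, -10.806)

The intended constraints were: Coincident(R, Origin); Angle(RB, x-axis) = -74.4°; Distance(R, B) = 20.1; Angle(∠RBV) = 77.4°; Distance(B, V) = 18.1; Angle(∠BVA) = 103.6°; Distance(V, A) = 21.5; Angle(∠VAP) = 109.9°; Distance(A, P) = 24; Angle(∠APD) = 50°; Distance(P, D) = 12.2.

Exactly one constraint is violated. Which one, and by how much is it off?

Distance(P, D) = 12.2 — off by 8.50.

R = (0.00, 0.00) ✓; RB at -74.40° ✓; |RB| = 20.10 ✓; ∠RBV = 77.40° ✓; |BV| = 18.10 ✓; ∠BVA = 103.6° ✓; |VA| = 21.50 ✓; ∠VAP = 109.9° ✓; |AP| = 24.00 ✓; ∠APD = 50.00° ✓; |PD| = 20.70 ✗.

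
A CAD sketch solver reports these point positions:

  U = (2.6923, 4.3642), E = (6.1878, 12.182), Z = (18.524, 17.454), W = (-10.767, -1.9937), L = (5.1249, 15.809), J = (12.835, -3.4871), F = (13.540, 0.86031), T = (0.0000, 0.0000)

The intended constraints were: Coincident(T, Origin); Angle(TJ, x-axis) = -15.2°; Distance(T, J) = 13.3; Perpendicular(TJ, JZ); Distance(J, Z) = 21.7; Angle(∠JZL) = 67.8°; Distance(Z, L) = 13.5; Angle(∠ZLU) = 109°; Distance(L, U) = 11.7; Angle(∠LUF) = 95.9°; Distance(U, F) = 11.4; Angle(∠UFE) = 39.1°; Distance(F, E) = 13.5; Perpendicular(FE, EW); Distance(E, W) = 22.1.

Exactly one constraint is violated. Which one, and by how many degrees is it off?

Perpendicular(FE, EW) — off by 6.90°.

T = (0.00, 0.00) ✓; TJ at -15.20° ✓; |TJ| = 13.30 ✓; ∠(TJ, JZ) = 90.00° ✓; |JZ| = 21.70 ✓; ∠JZL = 67.80° ✓; |ZL| = 13.50 ✓; ∠ZLU = 109.0° ✓; |LU| = 11.70 ✓; ∠LUF = 95.90° ✓; |UF| = 11.40 ✓; ∠UFE = 39.10° ✓; |FE| = 13.50 ✓; ∠(FE, EW) = 96.90° ✗; |EW| = 22.10 ✓.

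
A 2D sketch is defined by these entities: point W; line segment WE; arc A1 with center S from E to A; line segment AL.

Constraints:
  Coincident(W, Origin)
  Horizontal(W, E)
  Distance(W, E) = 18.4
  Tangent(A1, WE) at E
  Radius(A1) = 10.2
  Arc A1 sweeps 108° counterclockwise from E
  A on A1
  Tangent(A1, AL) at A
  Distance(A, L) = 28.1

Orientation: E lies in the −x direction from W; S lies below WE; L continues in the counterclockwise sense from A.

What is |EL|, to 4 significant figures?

40.09

W is at the origin; W and E share the same y with |WE| = 18.4 and E on the −x side, so E = (-18.40, 0.000). Since A1 is tangent to WE there, SE ⟂ WE, so S = E + (0, -10.2) = (-18.40, -10.20). On A1, E sits at bearing 90° from S; a 108° counterclockwise sweep puts A at bearing 198°, so A = S + 10.2·(cos 198°, sin 198°) = (-28.10, -13.35). The tangent condition forces SA to be normal to AL, so AL runs along (−sin 198°, cos 198°); with |AL| = 28.1, L = (-19.42, -40.08). Then |EL| = |L − E| = 40.09.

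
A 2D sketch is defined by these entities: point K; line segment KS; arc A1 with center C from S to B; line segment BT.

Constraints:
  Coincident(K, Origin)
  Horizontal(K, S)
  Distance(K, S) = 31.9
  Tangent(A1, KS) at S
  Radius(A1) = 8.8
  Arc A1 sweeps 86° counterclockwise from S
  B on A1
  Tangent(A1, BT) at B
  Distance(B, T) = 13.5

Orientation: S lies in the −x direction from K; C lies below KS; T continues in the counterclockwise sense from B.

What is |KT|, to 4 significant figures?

46.92

K is at the origin; K and S share the same y with |KS| = 31.9 and S on the −x side, so S = (-31.90, 0.000). Since A1 is tangent to KS there, CS ⟂ KS, so C = S + (0, -8.8) = (-31.90, -8.800). On A1, S sits at bearing 90° from C; an 86° counterclockwise sweep puts B at bearing 176°, so B = C + 8.8·(cos 176°, sin 176°) = (-40.68, -8.186). A1 meets BT tangentially, so CB is at right angles to BT, so BT runs along (−sin 176°, cos 176°); with |BT| = 13.5, T = (-41.62, -21.65). Then |KT| = |T − K| = 46.92.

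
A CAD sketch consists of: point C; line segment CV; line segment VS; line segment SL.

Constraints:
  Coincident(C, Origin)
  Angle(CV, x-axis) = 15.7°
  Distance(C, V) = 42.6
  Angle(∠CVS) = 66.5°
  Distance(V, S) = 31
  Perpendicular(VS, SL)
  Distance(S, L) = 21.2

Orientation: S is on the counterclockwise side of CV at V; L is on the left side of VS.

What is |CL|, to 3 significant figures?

22.7

∠CVS = 66.5°, so VS runs at 15.7° + (180° − 66.5°) = 129° from the x-axis; with |VS| = 31.0, S = V + 31.0·(cos 129°, sin 129°) = (21.4, 35.6). VS is perpendicular to SL; with |SL| = 21.2 on the left of VS, L = S + 21.2·(-0.775, -0.632) = (4.99, 22.2). Then |CL| = |L − C| = 22.7.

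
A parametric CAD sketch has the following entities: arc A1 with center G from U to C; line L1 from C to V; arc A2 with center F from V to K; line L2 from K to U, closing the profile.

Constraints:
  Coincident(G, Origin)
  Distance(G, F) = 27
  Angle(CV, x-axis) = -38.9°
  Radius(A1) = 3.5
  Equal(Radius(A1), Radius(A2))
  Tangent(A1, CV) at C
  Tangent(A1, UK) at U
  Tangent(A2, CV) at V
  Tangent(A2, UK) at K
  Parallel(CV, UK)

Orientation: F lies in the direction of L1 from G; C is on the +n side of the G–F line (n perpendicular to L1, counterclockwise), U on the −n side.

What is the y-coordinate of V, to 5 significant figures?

-14.231

Tangency of A1 to both parallel lines with radius 3.5 puts C and U at G ± 3.5·n: C = (2.1979, 2.7239), U = (-2.1979, -2.7239). Equal radii place V and K the same way about F: V = F + 3.5·n = (23.210, -14.231), K = F − 3.5·n = (18.815, -19.679). So V.y = -14.231.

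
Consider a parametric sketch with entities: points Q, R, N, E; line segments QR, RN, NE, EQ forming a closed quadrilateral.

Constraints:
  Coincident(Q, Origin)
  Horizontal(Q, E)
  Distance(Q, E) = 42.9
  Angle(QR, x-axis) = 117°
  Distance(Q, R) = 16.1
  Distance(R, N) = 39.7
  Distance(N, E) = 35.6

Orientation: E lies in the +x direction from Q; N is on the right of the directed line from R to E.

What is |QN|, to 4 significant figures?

23.67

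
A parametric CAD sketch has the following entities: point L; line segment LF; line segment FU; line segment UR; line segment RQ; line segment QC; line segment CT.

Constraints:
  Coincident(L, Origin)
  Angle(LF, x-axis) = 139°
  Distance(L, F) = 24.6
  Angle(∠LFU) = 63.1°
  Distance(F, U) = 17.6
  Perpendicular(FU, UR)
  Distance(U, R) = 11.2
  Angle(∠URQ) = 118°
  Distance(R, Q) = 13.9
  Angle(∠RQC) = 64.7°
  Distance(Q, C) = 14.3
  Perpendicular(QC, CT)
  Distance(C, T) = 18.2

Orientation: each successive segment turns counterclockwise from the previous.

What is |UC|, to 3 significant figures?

13.4

L is at the origin; LF runs at 139.0° with length 24.6, so F = (-18.6, 16.1). ∠LFU = 63.1° gives FU at -104° from the x-axis; with |FU| = 17.6, U = (-22.9, -0.931). FU ⟂ UR, so UR runs at -14.1°; with |UR| = 11.2, R = (-12.0, -3.66). ∠URQ = 118.0° gives RQ at 47.9° from the x-axis; with |RQ| = 13.9, Q = (-2.67, 6.65). ∠RQC = 64.7° gives QC at 163° from the x-axis; with |QC| = 14.3, C = (-16.4, 10.8). Then |UC| = |C − U| = 13.4.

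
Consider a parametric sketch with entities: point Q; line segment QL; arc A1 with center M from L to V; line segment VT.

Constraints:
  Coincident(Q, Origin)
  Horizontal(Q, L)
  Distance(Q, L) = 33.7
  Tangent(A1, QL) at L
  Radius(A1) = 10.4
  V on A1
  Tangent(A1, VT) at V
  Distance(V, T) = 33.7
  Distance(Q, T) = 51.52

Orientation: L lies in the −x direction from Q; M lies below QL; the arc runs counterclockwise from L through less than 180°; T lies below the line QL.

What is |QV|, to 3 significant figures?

45.5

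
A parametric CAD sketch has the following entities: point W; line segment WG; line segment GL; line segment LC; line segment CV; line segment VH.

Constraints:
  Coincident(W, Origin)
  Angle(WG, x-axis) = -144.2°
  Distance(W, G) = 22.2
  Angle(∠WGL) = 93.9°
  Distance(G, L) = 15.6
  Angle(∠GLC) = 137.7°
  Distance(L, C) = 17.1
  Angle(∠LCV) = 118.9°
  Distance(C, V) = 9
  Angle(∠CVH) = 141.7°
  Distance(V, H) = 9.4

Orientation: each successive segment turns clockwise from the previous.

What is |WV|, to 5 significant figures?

27.736

W is at the origin; WG runs at -144.2° with length 22.2, so G = (-18.006, -12.986). ∠WGL = 93.9° gives GL at 129.70° from the x-axis; with |GL| = 15.6, L = (-27.970, -0.98343). ∠GLC = 137.7° gives LC at 87.400° from the x-axis; with |LC| = 17.1, C = (-27.195, 16.099). ∠LCV = 118.9° gives CV at 26.300° from the x-axis; with |CV| = 9.0, V = (-19.126, 20.087). Then |WV| = |V − W| = 27.736.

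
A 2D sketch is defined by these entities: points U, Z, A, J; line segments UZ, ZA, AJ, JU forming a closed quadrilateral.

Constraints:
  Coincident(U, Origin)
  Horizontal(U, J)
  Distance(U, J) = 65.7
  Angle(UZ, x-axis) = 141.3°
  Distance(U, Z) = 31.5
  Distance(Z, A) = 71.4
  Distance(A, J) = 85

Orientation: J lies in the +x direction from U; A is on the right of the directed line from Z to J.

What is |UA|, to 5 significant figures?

48.833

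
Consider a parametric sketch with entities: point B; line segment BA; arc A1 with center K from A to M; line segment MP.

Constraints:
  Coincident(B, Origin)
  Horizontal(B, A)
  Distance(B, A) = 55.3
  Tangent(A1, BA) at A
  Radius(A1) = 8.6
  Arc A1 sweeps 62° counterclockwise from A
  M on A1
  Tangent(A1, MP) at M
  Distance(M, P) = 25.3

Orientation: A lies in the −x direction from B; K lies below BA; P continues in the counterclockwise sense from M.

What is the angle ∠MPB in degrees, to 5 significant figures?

42.212°

B is at the origin; B and A share the same y with |BA| = 55.3 and A on the −x side, so A = (-55.300, 0.0000). Tangency of A1 to BA means the radius KA is perpendicular to BA, so K = A + (0, -8.6) = (-55.300, -8.6000). On A1, A sits at bearing 90° from K; a 62° counterclockwise sweep puts M at bearing 152°, so M = K + 8.6·(cos 152°, sin 152°) = (-62.893, -4.5625). The tangent condition forces KM to be normal to MP, so MP runs along (−sin 152°, cos 152°); with |MP| = 25.3, P = (-74.771, -26.901). Then cos ∠MPB = PM·PB / (|PM||PB|), giving 42.212°.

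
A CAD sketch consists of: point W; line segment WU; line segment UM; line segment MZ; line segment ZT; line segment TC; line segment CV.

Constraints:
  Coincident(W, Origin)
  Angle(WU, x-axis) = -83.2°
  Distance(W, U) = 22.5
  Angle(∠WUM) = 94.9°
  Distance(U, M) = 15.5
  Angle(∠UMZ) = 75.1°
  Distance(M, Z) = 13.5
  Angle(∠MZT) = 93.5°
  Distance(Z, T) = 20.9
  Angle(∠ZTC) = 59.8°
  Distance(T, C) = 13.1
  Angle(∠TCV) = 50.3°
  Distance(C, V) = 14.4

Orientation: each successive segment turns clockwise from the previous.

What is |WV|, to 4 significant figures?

10.05

∠ZTC = 59.8° gives TC at -119.9° from the x-axis; with |TC| = 13.1, C = (2.609, -23.25). ∠TCV = 50.3° gives CV at 110.4° from the x-axis; with |CV| = 14.4, V = (-2.410, -9.756). Then |WV| = |V − W| = 10.05.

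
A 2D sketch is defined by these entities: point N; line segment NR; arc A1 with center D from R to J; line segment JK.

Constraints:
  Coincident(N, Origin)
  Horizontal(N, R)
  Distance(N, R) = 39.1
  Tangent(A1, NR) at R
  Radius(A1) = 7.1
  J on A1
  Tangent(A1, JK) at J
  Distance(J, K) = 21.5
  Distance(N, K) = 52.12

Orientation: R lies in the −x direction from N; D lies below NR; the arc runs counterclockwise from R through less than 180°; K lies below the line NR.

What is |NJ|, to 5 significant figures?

46.836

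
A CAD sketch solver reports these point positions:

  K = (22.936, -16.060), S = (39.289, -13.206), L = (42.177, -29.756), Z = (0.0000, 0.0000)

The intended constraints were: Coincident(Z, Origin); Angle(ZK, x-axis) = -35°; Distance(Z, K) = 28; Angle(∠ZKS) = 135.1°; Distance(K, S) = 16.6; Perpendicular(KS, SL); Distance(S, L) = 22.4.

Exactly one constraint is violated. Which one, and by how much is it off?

Distance(S, L) = 22.4 — off by 5.60.

Z = (0.00, 0.00) ✓; ZK at -35.00° ✓; |ZK| = 28.00 ✓; ∠ZKS = 135.1° ✓; |KS| = 16.60 ✓; ∠(KS, SL) = 90.00° ✓; |SL| = 16.80 ✗.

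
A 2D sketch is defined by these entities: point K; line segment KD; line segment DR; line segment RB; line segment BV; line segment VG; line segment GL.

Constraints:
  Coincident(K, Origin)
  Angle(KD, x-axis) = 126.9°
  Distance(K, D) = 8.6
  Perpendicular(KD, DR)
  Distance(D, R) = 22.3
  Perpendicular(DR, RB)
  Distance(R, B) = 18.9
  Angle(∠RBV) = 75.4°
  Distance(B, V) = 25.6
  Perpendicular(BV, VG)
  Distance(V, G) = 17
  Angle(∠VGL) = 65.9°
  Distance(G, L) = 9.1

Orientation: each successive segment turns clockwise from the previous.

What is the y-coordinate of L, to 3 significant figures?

10.9

BV ⟂ VG, so VG runs at 112°; with |VG| = 17.0, G = (-6.12, 11.2). ∠VGL = 65.9° gives GL at -1.80° from the x-axis; with |GL| = 9.1, L = (2.98, 10.9). So L.y = 10.9.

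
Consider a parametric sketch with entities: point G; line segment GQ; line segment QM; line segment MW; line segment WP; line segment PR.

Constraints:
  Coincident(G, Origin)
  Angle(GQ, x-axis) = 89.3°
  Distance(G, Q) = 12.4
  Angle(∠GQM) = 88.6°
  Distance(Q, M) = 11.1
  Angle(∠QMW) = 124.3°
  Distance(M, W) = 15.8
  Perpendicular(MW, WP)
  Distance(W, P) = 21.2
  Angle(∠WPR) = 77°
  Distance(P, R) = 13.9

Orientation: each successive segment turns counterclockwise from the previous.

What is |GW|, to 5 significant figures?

19.712

∠GQM = 88.6° gives QM at -179.30° from the x-axis; with |QM| = 11.1, M = (-10.948, 12.263). ∠QMW = 124.3° gives MW at -123.60° from the x-axis; with |MW| = 15.8, W = (-19.691, -0.89669). Then |GW| = |W − G| = 19.712.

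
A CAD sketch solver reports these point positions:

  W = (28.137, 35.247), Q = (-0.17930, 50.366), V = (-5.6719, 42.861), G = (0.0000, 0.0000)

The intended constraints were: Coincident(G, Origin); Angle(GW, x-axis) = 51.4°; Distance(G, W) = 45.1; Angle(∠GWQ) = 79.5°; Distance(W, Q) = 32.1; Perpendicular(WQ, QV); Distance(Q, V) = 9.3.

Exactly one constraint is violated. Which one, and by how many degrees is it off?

Perpendicular(WQ, QV) — off by 8.10°.

G = (0.00, 0.00) ✓; GW at 51.40° ✓; |GW| = 45.10 ✓; ∠GWQ = 79.50° ✓; |WQ| = 32.10 ✓; ∠(WQ, QV) = 81.90° ✗; |QV| = 9.300 ✓.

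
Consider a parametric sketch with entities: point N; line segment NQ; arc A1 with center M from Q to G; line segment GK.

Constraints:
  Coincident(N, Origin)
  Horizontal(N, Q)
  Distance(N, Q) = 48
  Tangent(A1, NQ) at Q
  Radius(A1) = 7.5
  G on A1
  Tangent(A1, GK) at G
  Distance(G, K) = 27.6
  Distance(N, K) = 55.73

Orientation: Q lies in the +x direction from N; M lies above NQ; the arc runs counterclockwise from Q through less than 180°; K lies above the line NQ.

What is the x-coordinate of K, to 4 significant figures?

42.85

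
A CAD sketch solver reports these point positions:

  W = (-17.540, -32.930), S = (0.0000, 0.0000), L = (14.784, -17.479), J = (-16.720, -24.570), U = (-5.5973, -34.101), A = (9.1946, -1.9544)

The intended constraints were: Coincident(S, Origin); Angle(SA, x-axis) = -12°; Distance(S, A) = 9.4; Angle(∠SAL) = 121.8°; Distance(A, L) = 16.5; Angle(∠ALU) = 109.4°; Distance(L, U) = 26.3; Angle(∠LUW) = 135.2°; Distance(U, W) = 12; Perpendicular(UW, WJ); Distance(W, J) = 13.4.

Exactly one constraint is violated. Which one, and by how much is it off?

Distance(W, J) = 13.4 — off by 5.00.

S = (0.00, 0.00) ✓; SA at -12.00° ✓; |SA| = 9.400 ✓; ∠SAL = 121.8° ✓; |AL| = 16.50 ✓; ∠ALU = 109.4° ✓; |LU| = 26.30 ✓; ∠LUW = 135.2° ✓; |UW| = 12.00 ✓; ∠(UW, WJ) = 90.00° ✓; |WJ| = 8.400 ✗.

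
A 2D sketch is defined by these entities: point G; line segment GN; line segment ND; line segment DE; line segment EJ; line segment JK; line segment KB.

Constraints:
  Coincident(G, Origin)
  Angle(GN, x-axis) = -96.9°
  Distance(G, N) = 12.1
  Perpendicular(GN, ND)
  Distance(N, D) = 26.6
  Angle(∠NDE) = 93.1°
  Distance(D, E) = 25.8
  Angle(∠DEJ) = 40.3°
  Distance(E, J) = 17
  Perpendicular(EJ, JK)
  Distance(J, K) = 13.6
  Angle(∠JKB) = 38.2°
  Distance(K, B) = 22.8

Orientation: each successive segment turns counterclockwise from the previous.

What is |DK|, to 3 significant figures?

4.09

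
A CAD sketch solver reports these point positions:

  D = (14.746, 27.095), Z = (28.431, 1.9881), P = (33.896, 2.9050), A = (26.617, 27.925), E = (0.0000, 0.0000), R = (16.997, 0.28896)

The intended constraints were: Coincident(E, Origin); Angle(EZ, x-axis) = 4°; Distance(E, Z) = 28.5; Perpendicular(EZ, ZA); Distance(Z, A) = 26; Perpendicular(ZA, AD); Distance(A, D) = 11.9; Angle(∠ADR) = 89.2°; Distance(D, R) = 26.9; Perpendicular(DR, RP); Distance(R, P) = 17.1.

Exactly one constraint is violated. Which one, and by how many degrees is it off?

Perpendicular(DR, RP) — off by 4.00°.

E = (0.00, 0.00) ✓; EZ at 4.000° ✓; |EZ| = 28.50 ✓; ∠(EZ, ZA) = 90.00° ✓; |ZA| = 26.00 ✓; ∠(ZA, AD) = 90.00° ✓; |AD| = 11.90 ✓; ∠ADR = 89.20° ✓; |DR| = 26.90 ✓; ∠(DR, RP) = 94.00° ✗; |RP| = 17.10 ✓.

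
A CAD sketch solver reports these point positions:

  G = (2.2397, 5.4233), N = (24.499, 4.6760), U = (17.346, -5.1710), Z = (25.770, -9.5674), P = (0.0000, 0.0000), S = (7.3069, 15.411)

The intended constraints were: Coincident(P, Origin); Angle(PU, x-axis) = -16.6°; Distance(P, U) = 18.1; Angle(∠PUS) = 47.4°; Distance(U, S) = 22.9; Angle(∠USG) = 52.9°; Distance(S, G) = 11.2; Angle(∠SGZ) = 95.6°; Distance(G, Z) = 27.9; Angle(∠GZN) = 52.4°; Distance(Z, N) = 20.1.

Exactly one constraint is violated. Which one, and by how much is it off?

Distance(Z, N) = 20.1 — off by 5.80.

P = (0.00, 0.00) ✓; PU at -16.60° ✓; |PU| = 18.10 ✓; ∠PUS = 47.40° ✓; |US| = 22.90 ✓; ∠USG = 52.90° ✓; |SG| = 11.20 ✓; ∠SGZ = 95.60° ✓; |GZ| = 27.90 ✓; ∠GZN = 52.40° ✓; |ZN| = 14.30 ✗.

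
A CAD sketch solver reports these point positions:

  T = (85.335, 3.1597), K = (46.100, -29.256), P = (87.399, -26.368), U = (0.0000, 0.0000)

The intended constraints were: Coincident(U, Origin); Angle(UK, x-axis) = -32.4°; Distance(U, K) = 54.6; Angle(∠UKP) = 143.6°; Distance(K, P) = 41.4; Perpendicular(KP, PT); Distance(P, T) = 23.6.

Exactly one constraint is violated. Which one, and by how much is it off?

Distance(P, T) = 23.6 — off by 6.00.

U = (0.00, 0.00) ✓; UK at -32.40° ✓; |UK| = 54.60 ✓; ∠UKP = 143.6° ✓; |KP| = 41.40 ✓; ∠(KP, PT) = 90.00° ✓; |PT| = 29.60 ✗.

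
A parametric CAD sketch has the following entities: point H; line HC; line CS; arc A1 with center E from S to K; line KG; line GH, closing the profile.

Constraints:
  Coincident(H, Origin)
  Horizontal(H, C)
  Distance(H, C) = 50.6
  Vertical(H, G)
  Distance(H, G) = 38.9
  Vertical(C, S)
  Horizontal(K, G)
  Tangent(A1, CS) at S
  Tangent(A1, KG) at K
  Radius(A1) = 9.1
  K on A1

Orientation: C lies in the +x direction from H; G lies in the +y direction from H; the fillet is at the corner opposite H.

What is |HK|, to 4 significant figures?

56.88

H is at the origin; H and C share the same y with |HC| = 50.6 and C on the +x side, so C = (50.60, 0.000). HG is vertical with |HG| = 38.9 and G on the +y side, so G = (0.000, 38.90). The virtual corner opposite H is at (50.60, 38.90). Since A1 is tangent to CS there, ES ⟂ CS and since A1 is tangent to KG there, EK ⟂ KG, with radius 9.1, so the center E sits 9.1 in from both sides at E = (41.50, 29.80). That places the tangent points at S = (50.60, 29.80) on CS and K = (41.50, 38.90) on KG. Then |HK| = |K − H| = 56.88.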